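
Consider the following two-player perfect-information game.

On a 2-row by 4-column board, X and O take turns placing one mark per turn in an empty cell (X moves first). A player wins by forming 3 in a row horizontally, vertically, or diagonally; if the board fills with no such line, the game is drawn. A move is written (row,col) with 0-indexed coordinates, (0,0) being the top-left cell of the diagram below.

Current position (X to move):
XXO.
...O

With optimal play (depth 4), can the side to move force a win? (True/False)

[XXO./...O] X move#1: (0,3):+0/XXOX/...O*, (1,0):+0/XXO./X..O, (1,1):+0/XXO./.X.O, (1,2):+0/XXO./..XO
[XXOX/...O] O move#2: (1,0):+0/XXOX/O..O*, (1,1):+0/XXOX/.O.O, (1,2):+0/XXOX/..OO
[XXOX/O..O] X move#3: (1,1):+0/XXOX/OX.O*, (1,2):+0/XXOX/O.XO
[XXOX/OX.O] O move#4: (1,2):+0/XXOX/OXOO*
[XXOX/OXOO] end (terminal +0, X#5); searched XXO./...O to 4

X winning at [XXO./...O]: False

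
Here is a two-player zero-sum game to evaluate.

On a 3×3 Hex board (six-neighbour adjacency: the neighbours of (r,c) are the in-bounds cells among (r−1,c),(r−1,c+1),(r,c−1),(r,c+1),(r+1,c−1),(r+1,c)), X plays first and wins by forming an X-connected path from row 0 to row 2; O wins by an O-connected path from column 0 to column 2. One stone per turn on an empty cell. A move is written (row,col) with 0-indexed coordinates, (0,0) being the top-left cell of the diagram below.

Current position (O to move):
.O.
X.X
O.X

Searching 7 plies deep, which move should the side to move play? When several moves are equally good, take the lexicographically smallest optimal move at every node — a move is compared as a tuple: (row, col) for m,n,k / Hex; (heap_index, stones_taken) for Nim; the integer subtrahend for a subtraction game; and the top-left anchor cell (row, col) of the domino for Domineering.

[.O./X.X/O.X] O move#1: (0,0):-1/OO./X.X/O.X, (0,2):+1/.OO/X.X/O.X*, (1,1):-1/.O./XOX/O.X, (2,1):-1/.O./X.X/OOX
[.OO/X.X/O.X] X move#2: (0,0):-1/XOO/X.X/O.X*, (1,1):-1/.OO/XXX/O.X, (2,1):-1/.OO/X.X/OXX
[XOO/X.X/O.X] O move#3: (1,1):+1/XOO/XOX/O.X*, (2,1):-1/XOO/X.X/OOX
[XOO/XOX/O.X] end (terminal -1, X#4); searched .O./X.X/O.X to 7

O's best at [.O./X.X/O.X]: (0,2)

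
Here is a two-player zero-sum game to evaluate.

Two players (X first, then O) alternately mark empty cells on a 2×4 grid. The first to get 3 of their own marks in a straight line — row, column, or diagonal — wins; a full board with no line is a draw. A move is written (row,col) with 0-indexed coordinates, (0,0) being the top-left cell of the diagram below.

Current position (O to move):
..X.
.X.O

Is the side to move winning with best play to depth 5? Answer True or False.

O winning at [..X./.X.O]: False

[..X./.X.O] O move#1: (0,0):+0/O.X./.X.O*, (0,1):+0/.OX./.X.O, (0,3):+0/..XO/.X.O, (1,0):-1/..X./OX.O, (1,2):-1/..X./.XOO
[O.X./.X.O] X move#2: (0,1):+0/OXX./.X.O*, (0,3):+0/O.XX/.X.O, (1,0):+0/O.X./XX.O, (1,2):+0/O.X./.XXO
[OXX./.X.O] O move#3: (0,3):+0/OXXO/.X.O*, (1,0):-1/OXX./OX.O, (1,2):-1/OXX./.XOO
[OXXO/.X.O] X move#4: (1,0):+0/OXXO/XX.O*, (1,2):+0/OXXO/.XXO
[OXXO/XX.O] O move#5: (1,2):+0/OXXO/XXOO*
[OXXO/XXOO] end (terminal +0, X#6); searched ..X./.X.O to 5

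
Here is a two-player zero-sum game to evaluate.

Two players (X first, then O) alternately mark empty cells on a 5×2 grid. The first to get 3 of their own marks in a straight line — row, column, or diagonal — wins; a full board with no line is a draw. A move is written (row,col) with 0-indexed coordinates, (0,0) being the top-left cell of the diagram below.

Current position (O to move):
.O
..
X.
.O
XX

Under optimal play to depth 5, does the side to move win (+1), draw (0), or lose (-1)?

value(.O/../X./.O/XX, O) = 0

p1 O@[.O/../X./.O/XX]: (0,0)[OO/../X./.O/XX]-1 (1,0)[.O/O./X./.O/XX]-1 (1,1)[.O/.O/X./.O/XX]-1 (2,1)[.O/../XO/.O/XX]-1 (3,0)[.O/../X./OO/XX]+0*
p2 X@[.O/../X./OO/XX]: (0,0)[XO/../X./OO/XX]+0* (1,0)[.O/X./X./OO/XX]+0 (1,1)[.O/.X/X./OO/XX]+0 (2,1)[.O/../XX/OO/XX]+0
p3 O@[XO/../X./OO/XX]: (1,0)[XO/O./X./OO/XX]+0* (1,1)[XO/.O/X./OO/XX]-1 (2,1)[XO/../XO/OO/XX]-1
p4 X@[XO/O./X./OO/XX]: (1,1)[XO/OX/X./OO/XX]+0* (2,1)[XO/O./XX/OO/XX]+0
p5 O@[XO/OX/X./OO/XX]: (2,1)[XO/OX/XO/OO/XX]+0*
p6 X@[XO/OX/XO/OO/XX] terminal +0; root [.O/../X./.O/XX] d5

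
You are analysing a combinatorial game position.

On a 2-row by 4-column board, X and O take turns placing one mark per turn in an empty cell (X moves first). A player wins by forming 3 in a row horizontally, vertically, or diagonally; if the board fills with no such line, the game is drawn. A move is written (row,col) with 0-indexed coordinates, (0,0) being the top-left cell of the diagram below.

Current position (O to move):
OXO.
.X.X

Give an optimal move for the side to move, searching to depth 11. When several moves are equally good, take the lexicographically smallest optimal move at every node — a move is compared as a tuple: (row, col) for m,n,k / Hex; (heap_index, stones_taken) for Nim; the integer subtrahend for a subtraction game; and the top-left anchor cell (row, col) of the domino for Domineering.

O's best at [OXO./.X.X]: (1,2)

p1 O@[OXO./.X.X]: (0,3)[OXOO/.X.X]-1 (1,0)[OXO./OX.X]-1 (1,2)[OXO./.XOX]+0*
p2 X@[OXO./.XOX]: (0,3)[OXOX/.XOX]+0* (1,0)[OXO./XXOX]+0
p3 O@[OXOX/.XOX]: (1,0)[OXOX/OXOX]+0*
p4 X@[OXOX/OXOX] terminal +0; root [OXO./.X.X] d11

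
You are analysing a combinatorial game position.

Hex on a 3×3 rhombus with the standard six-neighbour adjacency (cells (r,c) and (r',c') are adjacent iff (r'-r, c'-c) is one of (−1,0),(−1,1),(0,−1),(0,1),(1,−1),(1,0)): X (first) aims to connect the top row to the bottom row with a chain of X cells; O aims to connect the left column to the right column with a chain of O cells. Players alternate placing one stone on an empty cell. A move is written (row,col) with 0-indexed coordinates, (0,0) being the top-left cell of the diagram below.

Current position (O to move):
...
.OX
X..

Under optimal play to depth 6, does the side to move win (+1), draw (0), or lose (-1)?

[.../.OX/X..] O move#1: (0,0):-1/O../.OX/X..*, (0,1):-1/.O./.OX/X.., (0,2):-1/..O/.OX/X.., (1,0):-1/.../OOX/X.., (2,1):-1/.../.OX/XO., (2,2):-1/.../.OX/X.O
[O../.OX/X..] X move#2: (0,1):+1/OX./.OX/X..*, (0,2):+1/O.X/.OX/X.., (1,0):+1/O../XOX/X.., (2,1):-1/O../.OX/XX., (2,2):-1/O../.OX/X.X
[OX./.OX/X..] O move#3: (0,2):-1/OXO/.OX/X..*, (1,0):-1/OX./OOX/X.., (2,1):-1/OX./.OX/XO., (2,2):-1/OX./.OX/X.O
[OXO/.OX/X..] X move#4: (1,0):+1/OXO/XOX/X..*, (2,1):-1/OXO/.OX/XX., (2,2):-1/OXO/.OX/X.X
[OXO/XOX/X..] end (terminal -1, O#5); searched .../.OX/X.. to 6

value(.../.OX/X.., O) = -1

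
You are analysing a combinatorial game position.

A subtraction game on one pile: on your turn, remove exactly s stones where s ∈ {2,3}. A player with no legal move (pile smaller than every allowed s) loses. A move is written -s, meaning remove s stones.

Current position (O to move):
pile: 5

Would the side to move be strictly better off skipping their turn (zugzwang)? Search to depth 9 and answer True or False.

[5] O move#1: -2:-1/3*, -3:-1/2
[3] X move#2: -2:+1/1*, -3:+1/0
[1] end (terminal -1, O#3); searched 5 to 9
pass branch (X moves first from the same position):
  | [5] X move#1: -2:-1/3*, -3:-1/2
  | [3] O move#2: -2:+1/1*, -3:+1/0
  | [1] end (terminal -1, X#3); searched 5 to 9
O moving scores -1; O passing scores +1

zugzwang(5, O) = True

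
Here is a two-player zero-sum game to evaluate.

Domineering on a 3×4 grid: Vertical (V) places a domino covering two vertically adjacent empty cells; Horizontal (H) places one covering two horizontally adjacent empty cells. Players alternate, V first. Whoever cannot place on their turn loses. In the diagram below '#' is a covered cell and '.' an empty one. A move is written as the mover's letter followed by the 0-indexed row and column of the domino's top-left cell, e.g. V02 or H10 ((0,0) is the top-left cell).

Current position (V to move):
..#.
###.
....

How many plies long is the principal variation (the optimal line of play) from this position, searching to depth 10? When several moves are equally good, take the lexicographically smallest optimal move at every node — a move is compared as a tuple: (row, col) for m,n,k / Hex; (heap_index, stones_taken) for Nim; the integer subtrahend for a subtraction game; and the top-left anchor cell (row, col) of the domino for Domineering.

PV length from [..#./###./....]: 2 plies

p1 V@[..#./###./....]: V03[..##/####/....]-1* V13[..#./####/...#]-1
p2 H@[..##/####/....]: H00[####/####/....]+1* H20[..##/####/##..]+1 H21[..##/####/.##.]+1 H22[..##/####/..##]+1
p3 V@[####/####/....] terminal -1; root [..#./###./....] d10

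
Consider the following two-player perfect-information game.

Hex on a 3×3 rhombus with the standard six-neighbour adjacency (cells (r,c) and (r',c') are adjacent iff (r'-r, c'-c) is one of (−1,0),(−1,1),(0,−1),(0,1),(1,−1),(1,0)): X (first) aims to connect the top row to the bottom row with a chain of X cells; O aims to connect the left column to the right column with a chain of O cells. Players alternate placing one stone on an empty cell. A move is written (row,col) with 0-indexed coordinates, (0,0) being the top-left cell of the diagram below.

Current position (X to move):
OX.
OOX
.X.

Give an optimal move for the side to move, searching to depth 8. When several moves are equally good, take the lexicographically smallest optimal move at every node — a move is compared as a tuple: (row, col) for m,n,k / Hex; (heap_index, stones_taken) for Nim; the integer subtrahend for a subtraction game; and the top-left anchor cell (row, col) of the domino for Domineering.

X's best at [OX./OOX/.X.]: (0,2)

[OX./OOX/.X.] X move#1: (0,2):+1/OXX/OOX/.X.*, (2,0):-1/OX./OOX/XX., (2,2):-1/OX./OOX/.XX
[OXX/OOX/.X.] end (terminal -1, O#2); searched OX./OOX/.X. to 8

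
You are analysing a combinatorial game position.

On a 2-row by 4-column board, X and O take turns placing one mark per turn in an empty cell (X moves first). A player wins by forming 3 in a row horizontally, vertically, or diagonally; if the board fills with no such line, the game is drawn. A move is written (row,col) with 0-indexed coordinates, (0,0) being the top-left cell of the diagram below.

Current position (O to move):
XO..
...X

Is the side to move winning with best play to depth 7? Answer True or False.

O winning at [XO../...X]: False

p1 O@[XO../...X]: (0,2)[XOO./...X]+0* (0,3)[XO.O/...X]+0 (1,0)[XO../O..X]+0 (1,1)[XO../.O.X]+0 (1,2)[XO../..OX]+0
p2 X@[XOO./...X]: (0,3)[XOOX/...X]+0* (1,0)[XOO./X..X]-1 (1,1)[XOO./.X.X]-1 (1,2)[XOO./..XX]-1
p3 O@[XOOX/...X]: (1,0)[XOOX/O..X]+0* (1,1)[XOOX/.O.X]+0 (1,2)[XOOX/..OX]+0
p4 X@[XOOX/O..X]: (1,1)[XOOX/OX.X]+0* (1,2)[XOOX/O.XX]+0
p5 O@[XOOX/OX.X]: (1,2)[XOOX/OXOX]+0*
p6 X@[XOOX/OXOX] terminal +0; root [XO../...X] d7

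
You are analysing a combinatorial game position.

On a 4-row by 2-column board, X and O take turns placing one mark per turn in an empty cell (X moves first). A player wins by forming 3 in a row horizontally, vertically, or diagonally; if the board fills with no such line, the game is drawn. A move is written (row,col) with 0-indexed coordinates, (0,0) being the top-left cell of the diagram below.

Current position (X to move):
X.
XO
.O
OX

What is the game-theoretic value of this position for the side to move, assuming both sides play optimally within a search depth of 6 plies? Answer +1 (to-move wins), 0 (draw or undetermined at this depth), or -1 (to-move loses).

[X./XO/.O/OX] X move#1: (0,1):+0/XX/XO/.O/OX, (2,0):+1/X./XO/XO/OX*
[X./XO/XO/OX] end (terminal -1, O#2); searched X./XO/.O/OX to 6

value(X./XO/.O/OX, X) = +1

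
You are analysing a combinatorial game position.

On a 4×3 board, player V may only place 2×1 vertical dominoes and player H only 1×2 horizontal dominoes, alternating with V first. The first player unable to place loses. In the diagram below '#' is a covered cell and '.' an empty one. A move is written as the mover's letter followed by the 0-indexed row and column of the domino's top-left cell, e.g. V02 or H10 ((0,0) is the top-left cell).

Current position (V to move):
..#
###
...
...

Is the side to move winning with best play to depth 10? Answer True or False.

V winning at [..#/###/.../...]: True

p1 V@[..#/###/.../...]: V20[..#/###/#../#..]-1 V21[..#/###/.#./.#.]+1* V22[..#/###/..#/..#]-1
p2 H@[..#/###/.#./.#.]: H00[###/###/.#./.#.]-1*
p3 V@[###/###/.#./.#.]: V20[###/###/##./##.]+1* V22[###/###/.##/.##]+1
p4 H@[###/###/##./##.] terminal -1; root [..#/###/.../...] d10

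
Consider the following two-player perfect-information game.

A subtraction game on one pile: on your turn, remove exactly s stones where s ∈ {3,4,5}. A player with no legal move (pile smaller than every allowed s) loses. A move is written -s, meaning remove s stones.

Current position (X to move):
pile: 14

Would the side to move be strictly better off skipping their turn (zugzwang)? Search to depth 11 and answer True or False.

zugzwang(14, X) = False

[14] X move#1: -3:-1/11, -4:+1/10*, -5:+1/9
[10] O move#2: -3:-1/7*, -4:-1/6, -5:-1/5
[7] X move#3: -3:-1/4, -4:-1/3, -5:+1/2*
[2] end (terminal -1, O#4); searched 14 to 11
if X skipped the turn, O would face:
~ [14] O move#1: -3:-1/11, -4:+1/10*, -5:+1/9
~ [10] X move#2: -3:-1/7*, -4:-1/6, -5:-1/5
~ [7] O move#3: -3:-1/4, -4:-1/3, -5:+1/2*
~ [2] end (terminal -1, X#4); searched 14 to 11
compare (X): move=+1 vs pass=-1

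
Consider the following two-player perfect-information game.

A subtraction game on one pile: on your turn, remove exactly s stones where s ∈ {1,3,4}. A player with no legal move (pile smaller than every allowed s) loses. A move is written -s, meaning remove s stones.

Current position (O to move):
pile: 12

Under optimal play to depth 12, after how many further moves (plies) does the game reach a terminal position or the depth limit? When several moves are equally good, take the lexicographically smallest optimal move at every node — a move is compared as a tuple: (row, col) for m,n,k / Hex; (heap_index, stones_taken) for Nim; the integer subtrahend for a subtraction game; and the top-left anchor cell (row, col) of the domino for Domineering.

ply 1, O at 12 | -1=-1→11; -3=+1→9*; -4=-1→8
ply 2, X at 9 | -1=-1→8*; -3=-1→6; -4=-1→5
ply 3, O at 8 | -1=+1→7*; -3=-1→5; -4=-1→4
ply 4, X at 7 | -1=-1→6*; -3=-1→4; -4=-1→3
ply 5, O at 6 | -1=-1→5; -3=-1→3; -4=+1→2*
ply 6, X at 2 | -1=-1→1*
ply 7, O at 1 | -1=+1→0*
ply 8: 0 is terminal -1 (X); from 12 depth 12

PV length from [12]: 7 plies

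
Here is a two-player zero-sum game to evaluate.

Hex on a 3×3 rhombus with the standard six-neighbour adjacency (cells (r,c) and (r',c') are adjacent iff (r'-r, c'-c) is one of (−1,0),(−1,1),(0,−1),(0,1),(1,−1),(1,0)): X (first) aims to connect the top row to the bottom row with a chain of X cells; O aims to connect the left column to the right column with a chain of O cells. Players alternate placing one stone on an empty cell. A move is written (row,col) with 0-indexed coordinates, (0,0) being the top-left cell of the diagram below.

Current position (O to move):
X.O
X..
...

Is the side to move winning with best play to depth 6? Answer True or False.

O winning at [X.O/X../...]: True

[X.O/X../...] O move#1: (0,1):-1/XOO/X../..., (1,1):-1/X.O/XO./..., (1,2):-1/X.O/X.O/..., (2,0):+1/X.O/X../O..*, (2,1):-1/X.O/X../.O., (2,2):-1/X.O/X../..O
[X.O/X../O..] X move#2: (0,1):-1/XXO/X../O..*, (1,1):-1/X.O/XX./O.., (1,2):-1/X.O/X.X/O.., (2,1):-1/X.O/X../OX., (2,2):-1/X.O/X../O.X
[XXO/X../O..] O move#3: (1,1):+1/XXO/XO./O..*, (1,2):+1/XXO/X.O/O.., (2,1):+1/XXO/X../OO., (2,2):+1/XXO/X../O.O
[XXO/XO./O..] end (terminal -1, X#4); searched X.O/X../... to 6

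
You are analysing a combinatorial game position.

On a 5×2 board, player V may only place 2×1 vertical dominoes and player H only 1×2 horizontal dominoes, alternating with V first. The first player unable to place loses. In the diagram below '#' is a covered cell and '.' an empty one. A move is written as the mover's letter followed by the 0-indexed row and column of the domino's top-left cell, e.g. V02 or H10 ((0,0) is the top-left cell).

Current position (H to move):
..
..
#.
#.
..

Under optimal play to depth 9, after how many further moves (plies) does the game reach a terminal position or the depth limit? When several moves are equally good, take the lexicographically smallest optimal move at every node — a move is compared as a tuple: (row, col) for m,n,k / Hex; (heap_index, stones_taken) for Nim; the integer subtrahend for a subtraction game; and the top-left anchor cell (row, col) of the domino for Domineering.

p1 H@[../../#./#./..]: H00[##/../#./#./..]+1* H10[../##/#./#./..]+1 H40[../../#./#./##]-1
p2 V@[##/../#./#./..]: V11[##/.#/##/#./..]-1* V21[##/../##/##/..]-1 V31[##/../#./##/.#]-1
p3 H@[##/.#/##/#./..]: H40[##/.#/##/#./##]+1*
p4 V@[##/.#/##/#./##] terminal -1; root [../../#./#./..] d9

PV length from [../../#./#./..]: 3 plies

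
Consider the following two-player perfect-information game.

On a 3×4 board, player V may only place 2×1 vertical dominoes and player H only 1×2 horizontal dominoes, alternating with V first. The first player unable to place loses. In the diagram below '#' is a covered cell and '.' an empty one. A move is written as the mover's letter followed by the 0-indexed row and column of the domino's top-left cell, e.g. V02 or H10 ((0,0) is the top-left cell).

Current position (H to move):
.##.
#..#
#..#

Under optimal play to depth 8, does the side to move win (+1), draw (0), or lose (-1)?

value(.##./#..#/#..#, H) = +1

p1 H@[.##./#..#/#..#]: H11[.##./####/#..#]+1* H21[.##./#..#/####]+1
p2 V@[.##./####/#..#] terminal -1; root [.##./#..#/#..#] d8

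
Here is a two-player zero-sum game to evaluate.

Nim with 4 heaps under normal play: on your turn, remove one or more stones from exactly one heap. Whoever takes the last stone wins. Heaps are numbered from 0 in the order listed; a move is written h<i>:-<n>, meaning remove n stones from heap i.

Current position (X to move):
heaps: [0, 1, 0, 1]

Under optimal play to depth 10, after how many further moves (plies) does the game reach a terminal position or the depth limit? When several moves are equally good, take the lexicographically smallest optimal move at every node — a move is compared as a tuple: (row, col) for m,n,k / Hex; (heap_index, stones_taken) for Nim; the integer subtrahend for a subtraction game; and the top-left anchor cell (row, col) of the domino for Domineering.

PV length from [(0,1,0,1)]: 2 plies

p1 X@[(0,1,0,1)]: h1:-1[(0,0,0,1)]-1* h3:-1[(0,1,0,0)]-1
p2 O@[(0,0,0,1)]: h3:-1[(0,0,0,0)]+1*
p3 X@[(0,0,0,0)] terminal -1; root [(0,1,0,1)] d10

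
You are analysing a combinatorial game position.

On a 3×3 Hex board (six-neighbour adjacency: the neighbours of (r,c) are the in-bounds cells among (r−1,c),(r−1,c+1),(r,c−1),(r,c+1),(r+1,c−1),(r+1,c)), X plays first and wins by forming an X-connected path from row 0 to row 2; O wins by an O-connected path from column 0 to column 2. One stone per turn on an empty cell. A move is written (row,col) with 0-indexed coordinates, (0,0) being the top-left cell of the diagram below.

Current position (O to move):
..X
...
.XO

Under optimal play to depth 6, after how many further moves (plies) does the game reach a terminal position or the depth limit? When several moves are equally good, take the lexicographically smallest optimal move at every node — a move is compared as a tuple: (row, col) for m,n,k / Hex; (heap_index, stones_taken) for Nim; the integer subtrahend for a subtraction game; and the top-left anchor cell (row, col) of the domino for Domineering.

PV length from [..X/.../.XO]: 4 plies

p1 O@[..X/.../.XO]: (0,0)[O.X/.../.XO]-1* (0,1)[.OX/.../.XO]-1 (1,0)[..X/O../.XO]-1 (1,1)[..X/.O./.XO]-1 (1,2)[..X/..O/.XO]-1 (2,0)[..X/.../OXO]-1
p2 X@[O.X/.../.XO]: (0,1)[OXX/.../.XO]+1* (1,0)[O.X/X../.XO]+1 (1,1)[O.X/.X./.XO]+1 (1,2)[O.X/..X/.XO]+1 (2,0)[O.X/.../XXO]+1
p3 O@[OXX/.../.XO]: (1,0)[OXX/O../.XO]-1* (1,1)[OXX/.O./.XO]-1 (1,2)[OXX/..O/.XO]-1 (2,0)[OXX/.../OXO]-1
p4 X@[OXX/O../.XO]: (1,1)[OXX/OX./.XO]+1* (1,2)[OXX/O.X/.XO]+1 (2,0)[OXX/O../XXO]+1
p5 O@[OXX/OX./.XO] terminal -1; root [..X/.../.XO] d6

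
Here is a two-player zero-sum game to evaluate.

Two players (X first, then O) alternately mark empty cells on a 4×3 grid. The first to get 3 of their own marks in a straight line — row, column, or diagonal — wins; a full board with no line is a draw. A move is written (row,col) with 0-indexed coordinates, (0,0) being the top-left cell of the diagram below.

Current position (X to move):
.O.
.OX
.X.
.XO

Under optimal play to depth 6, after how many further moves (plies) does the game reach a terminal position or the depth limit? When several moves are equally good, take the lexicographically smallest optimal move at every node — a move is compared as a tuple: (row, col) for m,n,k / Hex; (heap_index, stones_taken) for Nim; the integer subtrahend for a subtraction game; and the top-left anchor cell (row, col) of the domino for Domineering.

PV length from [.O./.OX/.X./.XO]: 5 plies

p1 X@[.O./.OX/.X./.XO]: (0,0)[XO./.OX/.X./.XO]+1* (0,2)[.OX/.OX/.X./.XO]+1 (1,0)[.O./XOX/.X./.XO]+1 (2,0)[.O./.OX/XX./.XO]+1 (2,2)[.O./.OX/.XX/.XO]+1 (3,0)[.O./.OX/.X./XXO]+1
p2 O@[XO./.OX/.X./.XO]: (0,2)[XOO/.OX/.X./.XO]-1* (1,0)[XO./OOX/.X./.XO]-1 (2,0)[XO./.OX/OX./.XO]-1 (2,2)[XO./.OX/.XO/.XO]-1 (3,0)[XO./.OX/.X./OXO]-1
p3 X@[XOO/.OX/.X./.XO]: (1,0)[XOO/XOX/.X./.XO]-1 (2,0)[XOO/.OX/XX./.XO]+1* (2,2)[XOO/.OX/.XX/.XO]-1 (3,0)[XOO/.OX/.X./XXO]+1
p4 O@[XOO/.OX/XX./.XO]: (1,0)[XOO/OOX/XX./.XO]-1* (2,2)[XOO/.OX/XXO/.XO]-1 (3,0)[XOO/.OX/XX./OXO]-1
p5 X@[XOO/OOX/XX./.XO]: (2,2)[XOO/OOX/XXX/.XO]+1* (3,0)[XOO/OOX/XX./XXO]+1
p6 O@[XOO/OOX/XXX/.XO] terminal -1; root [.O./.OX/.X./.XO] d6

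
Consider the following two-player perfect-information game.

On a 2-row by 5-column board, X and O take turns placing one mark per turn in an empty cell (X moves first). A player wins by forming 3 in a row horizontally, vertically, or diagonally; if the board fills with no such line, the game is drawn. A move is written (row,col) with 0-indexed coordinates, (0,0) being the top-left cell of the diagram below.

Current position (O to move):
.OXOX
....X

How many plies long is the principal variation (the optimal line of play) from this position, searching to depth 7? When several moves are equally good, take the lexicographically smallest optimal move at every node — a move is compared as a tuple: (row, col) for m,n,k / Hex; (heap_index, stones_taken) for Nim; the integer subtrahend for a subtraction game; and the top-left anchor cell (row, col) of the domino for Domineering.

PV length from [.OXOX/....X]: 5 plies

[.OXOX/....X] O move#1: (0,0):+0/OOXOX/....X*, (1,0):+0/.OXOX/O...X, (1,1):+0/.OXOX/.O..X, (1,2):+0/.OXOX/..O.X, (1,3):+0/.OXOX/...OX
[OOXOX/....X] X move#2: (1,0):+0/OOXOX/X...X*, (1,1):+0/OOXOX/.X..X, (1,2):+0/OOXOX/..X.X, (1,3):+0/OOXOX/...XX
[OOXOX/X...X] O move#3: (1,1):+0/OOXOX/XO..X*, (1,2):+0/OOXOX/X.O.X, (1,3):+0/OOXOX/X..OX
[OOXOX/XO..X] X move#4: (1,2):+0/OOXOX/XOX.X*, (1,3):+0/OOXOX/XO.XX
[OOXOX/XOX.X] O move#5: (1,3):+0/OOXOX/XOXOX*
[OOXOX/XOXOX] end (terminal +0, X#6); searched .OXOX/....X to 7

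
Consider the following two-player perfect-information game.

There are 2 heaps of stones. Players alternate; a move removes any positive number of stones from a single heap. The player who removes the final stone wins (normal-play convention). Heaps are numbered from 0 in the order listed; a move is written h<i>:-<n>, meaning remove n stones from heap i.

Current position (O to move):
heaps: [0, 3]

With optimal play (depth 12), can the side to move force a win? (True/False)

O winning at [(0,3)]: True

ply 1, O at (0,3) | h1:-1=-1→(0,2); h1:-2=-1→(0,1); h1:-3=+1→(0,0)*
ply 2: (0,0) is terminal -1 (X); from (0,3) depth 12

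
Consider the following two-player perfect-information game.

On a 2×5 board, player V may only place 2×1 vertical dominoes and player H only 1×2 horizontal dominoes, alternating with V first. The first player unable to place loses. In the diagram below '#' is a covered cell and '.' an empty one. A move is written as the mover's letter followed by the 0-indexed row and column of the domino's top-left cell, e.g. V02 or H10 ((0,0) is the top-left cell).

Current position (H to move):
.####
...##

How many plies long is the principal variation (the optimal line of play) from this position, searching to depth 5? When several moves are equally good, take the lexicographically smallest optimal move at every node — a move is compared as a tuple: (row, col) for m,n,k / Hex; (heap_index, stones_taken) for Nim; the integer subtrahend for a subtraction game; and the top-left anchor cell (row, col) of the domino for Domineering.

p1 H@[.####/...##]: H10[.####/##.##]+1* H11[.####/.####]-1
p2 V@[.####/##.##] terminal -1; root [.####/...##] d5

PV length from [.####/...##]: 1 ply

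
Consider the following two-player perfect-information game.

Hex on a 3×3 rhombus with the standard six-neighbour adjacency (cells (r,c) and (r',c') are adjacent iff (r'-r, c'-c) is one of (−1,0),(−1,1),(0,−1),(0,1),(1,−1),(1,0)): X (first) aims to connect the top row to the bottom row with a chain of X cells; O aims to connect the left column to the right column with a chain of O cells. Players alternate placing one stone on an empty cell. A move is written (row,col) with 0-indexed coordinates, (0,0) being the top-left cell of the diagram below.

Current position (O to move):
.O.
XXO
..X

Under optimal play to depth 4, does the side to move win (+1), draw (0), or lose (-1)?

value(.O./XXO/..X, O) = -1

[.O./XXO/..X] O move#1: (0,0):-1/OO./XXO/..X*, (0,2):-1/.OO/XXO/..X, (2,0):-1/.O./XXO/O.X, (2,1):-1/.O./XXO/.OX
[OO./XXO/..X] X move#2: (0,2):+1/OOX/XXO/..X*, (2,0):-1/OO./XXO/X.X, (2,1):-1/OO./XXO/.XX
[OOX/XXO/..X] O move#3: (2,0):-1/OOX/XXO/O.X*, (2,1):-1/OOX/XXO/.OX
[OOX/XXO/O.X] X move#4: (2,1):+1/OOX/XXO/OXX*
[OOX/XXO/OXX] end (terminal -1, O#5); searched .O./XXO/..X to 4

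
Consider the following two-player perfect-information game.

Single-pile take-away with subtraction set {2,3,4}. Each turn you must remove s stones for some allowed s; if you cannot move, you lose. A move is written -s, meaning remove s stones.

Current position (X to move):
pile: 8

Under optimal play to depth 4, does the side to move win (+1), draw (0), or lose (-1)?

[8] X move#1: -2:+1/6*, -3:-1/5, -4:-1/4
[6] O move#2: -2:-1/4*, -3:-1/3, -4:-1/2
[4] X move#3: -2:-1/2, -3:+1/1*, -4:+1/0
[1] end (terminal -1, O#4); searched 8 to 4

value(8, X) = +1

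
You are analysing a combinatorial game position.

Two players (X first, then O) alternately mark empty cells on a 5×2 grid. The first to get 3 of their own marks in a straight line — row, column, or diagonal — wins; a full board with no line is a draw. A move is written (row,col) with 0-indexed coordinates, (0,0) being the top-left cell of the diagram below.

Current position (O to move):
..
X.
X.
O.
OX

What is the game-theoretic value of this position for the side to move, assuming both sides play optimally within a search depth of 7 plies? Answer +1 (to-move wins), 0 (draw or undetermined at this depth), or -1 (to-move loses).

value(../X./X./O./OX, O) = 0

p1 O@[../X./X./O./OX]: (0,0)[O./X./X./O./OX]+0* (0,1)[.O/X./X./O./OX]-1 (1,1)[../XO/X./O./OX]-1 (2,1)[../X./XO/O./OX]-1 (3,1)[../X./X./OO/OX]-1
p2 X@[O./X./X./O./OX]: (0,1)[OX/X./X./O./OX]+0* (1,1)[O./XX/X./O./OX]+0 (2,1)[O./X./XX/O./OX]+0 (3,1)[O./X./X./OX/OX]+0
p3 O@[OX/X./X./O./OX]: (1,1)[OX/XO/X./O./OX]+0* (2,1)[OX/X./XO/O./OX]+0 (3,1)[OX/X./X./OO/OX]+0
p4 X@[OX/XO/X./O./OX]: (2,1)[OX/XO/XX/O./OX]+0* (3,1)[OX/XO/X./OX/OX]+0
p5 O@[OX/XO/XX/O./OX]: (3,1)[OX/XO/XX/OO/OX]+0*
p6 X@[OX/XO/XX/OO/OX] terminal +0; root [../X./X./O./OX] d7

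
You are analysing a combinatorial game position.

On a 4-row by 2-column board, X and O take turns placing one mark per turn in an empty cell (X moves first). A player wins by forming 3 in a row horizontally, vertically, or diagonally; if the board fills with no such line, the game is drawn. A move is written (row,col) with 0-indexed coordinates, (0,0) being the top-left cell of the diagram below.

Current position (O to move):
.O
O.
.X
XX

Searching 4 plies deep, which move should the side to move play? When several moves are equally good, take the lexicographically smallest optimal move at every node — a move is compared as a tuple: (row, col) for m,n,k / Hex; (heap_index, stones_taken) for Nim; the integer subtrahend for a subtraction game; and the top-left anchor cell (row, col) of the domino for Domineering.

O's best at [.O/O./.X/XX]: (1,1)

p1 O@[.O/O./.X/XX]: (0,0)[OO/O./.X/XX]-1 (1,1)[.O/OO/.X/XX]+0* (2,0)[.O/O./OX/XX]-1
p2 X@[.O/OO/.X/XX]: (0,0)[XO/OO/.X/XX]+0* (2,0)[.O/OO/XX/XX]+0
p3 O@[XO/OO/.X/XX]: (2,0)[XO/OO/OX/XX]+0*
p4 X@[XO/OO/OX/XX] terminal +0; root [.O/O./.X/XX] d4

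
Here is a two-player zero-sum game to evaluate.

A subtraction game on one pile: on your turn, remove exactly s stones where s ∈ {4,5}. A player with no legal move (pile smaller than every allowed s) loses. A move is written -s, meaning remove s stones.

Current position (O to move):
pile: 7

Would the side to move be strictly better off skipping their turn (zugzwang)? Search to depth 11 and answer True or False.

zugzwang(7, O) = False

ply 1, O at 7 | -4=+1→3*; -5=+1→2
ply 2: 3 is terminal -1 (X); from 7 depth 11
if O skipped the turn, X would face:
~ ply 1, X at 7 | -4=+1→3*; -5=+1→2
~ ply 2: 3 is terminal -1 (O); from 7 depth 11
compare (O): move=+1 vs pass=-1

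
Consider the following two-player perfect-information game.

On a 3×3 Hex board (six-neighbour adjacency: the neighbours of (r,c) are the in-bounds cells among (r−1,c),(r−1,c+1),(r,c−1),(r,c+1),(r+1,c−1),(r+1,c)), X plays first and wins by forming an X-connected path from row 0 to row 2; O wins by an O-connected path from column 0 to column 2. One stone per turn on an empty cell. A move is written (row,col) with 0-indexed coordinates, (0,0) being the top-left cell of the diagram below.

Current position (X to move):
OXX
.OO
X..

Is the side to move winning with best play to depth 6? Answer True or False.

ply 1, X at OXX/.OO/X.. | (1,0)=+1→OXX/XOO/X..*; (2,1)=-1→OXX/.OO/XX.; (2,2)=-1→OXX/.OO/X.X
ply 2: OXX/XOO/X.. is terminal -1 (O); from OXX/.OO/X.. depth 6

X winning at [OXX/.OO/X..]: True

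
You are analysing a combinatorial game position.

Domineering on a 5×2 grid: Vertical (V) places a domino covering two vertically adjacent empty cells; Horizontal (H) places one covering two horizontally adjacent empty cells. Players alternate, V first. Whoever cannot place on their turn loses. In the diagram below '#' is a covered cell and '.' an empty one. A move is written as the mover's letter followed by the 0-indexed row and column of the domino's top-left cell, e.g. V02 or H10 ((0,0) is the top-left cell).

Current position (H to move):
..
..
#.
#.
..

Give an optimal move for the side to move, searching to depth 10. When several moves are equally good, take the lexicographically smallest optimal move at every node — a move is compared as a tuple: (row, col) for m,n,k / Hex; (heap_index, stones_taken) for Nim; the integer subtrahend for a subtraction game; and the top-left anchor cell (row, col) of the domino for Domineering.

ply 1, H at ../../#./#./.. | H00=+1→##/../#./#./..*; H10=+1→../##/#./#./..; H40=-1→../../#./#./##
ply 2, V at ##/../#./#./.. | V11=-1→##/.#/##/#./..*; V21=-1→##/../##/##/..; V31=-1→##/../#./##/.#
ply 3, H at ##/.#/##/#./.. | H40=+1→##/.#/##/#./##*
ply 4: ##/.#/##/#./## is terminal -1 (V); from ../../#./#./.. depth 10

H's best at [../../#./#./..]: H00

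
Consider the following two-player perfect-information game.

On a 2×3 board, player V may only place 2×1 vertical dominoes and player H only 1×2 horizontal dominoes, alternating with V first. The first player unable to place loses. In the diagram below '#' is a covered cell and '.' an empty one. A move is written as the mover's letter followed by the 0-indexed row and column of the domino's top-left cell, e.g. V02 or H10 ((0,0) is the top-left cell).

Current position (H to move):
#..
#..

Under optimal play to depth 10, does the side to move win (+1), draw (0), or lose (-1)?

value(#../#.., H) = +1

[#../#..] H move#1: H01:+1/###/#..*, H11:+1/#../###
[###/#..] end (terminal -1, V#2); searched #../#.. to 10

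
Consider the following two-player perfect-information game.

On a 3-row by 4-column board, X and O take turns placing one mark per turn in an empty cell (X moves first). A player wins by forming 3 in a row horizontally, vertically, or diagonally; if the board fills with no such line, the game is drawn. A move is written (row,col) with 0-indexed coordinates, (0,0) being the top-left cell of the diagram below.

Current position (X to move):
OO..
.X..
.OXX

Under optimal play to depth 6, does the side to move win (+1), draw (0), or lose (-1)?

p1 X@[OO../.X../.OXX]: (0,2)[OOX./.X../.OXX]+1* (0,3)[OO.X/.X../.OXX]-1 (1,0)[OO../XX../.OXX]-1 (1,2)[OO../.XX./.OXX]-1 (1,3)[OO../.X.X/.OXX]-1 (2,0)[OO../.X../XOXX]-1
p2 O@[OOX./.X../.OXX]: (0,3)[OOXO/.X../.OXX]-1* (1,0)[OOX./OX../.OXX]-1 (1,2)[OOX./.XO./.OXX]-1 (1,3)[OOX./.X.O/.OXX]-1 (2,0)[OOX./.X../OOXX]-1
p3 X@[OOXO/.X../.OXX]: (1,0)[OOXO/XX../.OXX]-1 (1,2)[OOXO/.XX./.OXX]+1* (1,3)[OOXO/.X.X/.OXX]-1 (2,0)[OOXO/.X../XOXX]+1
p4 O@[OOXO/.XX./.OXX] terminal -1; root [OO../.X../.OXX] d6

value(OO../.X../.OXX, X) = +1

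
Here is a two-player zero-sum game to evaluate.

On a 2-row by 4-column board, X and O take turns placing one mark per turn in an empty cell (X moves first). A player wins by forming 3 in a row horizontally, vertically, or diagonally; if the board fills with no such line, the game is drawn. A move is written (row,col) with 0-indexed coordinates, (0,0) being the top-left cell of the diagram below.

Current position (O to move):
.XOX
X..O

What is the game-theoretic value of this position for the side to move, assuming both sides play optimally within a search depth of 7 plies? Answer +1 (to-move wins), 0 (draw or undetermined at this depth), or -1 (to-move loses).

value(.XOX/X..O, O) = 0

[.XOX/X..O] O move#1: (0,0):+0/OXOX/X..O*, (1,1):+0/.XOX/XO.O, (1,2):+0/.XOX/X.OO
[OXOX/X..O] X move#2: (1,1):+0/OXOX/XX.O*, (1,2):+0/OXOX/X.XO
[OXOX/XX.O] O move#3: (1,2):+0/OXOX/XXOO*
[OXOX/XXOO] end (terminal +0, X#4); searched .XOX/X..O to 7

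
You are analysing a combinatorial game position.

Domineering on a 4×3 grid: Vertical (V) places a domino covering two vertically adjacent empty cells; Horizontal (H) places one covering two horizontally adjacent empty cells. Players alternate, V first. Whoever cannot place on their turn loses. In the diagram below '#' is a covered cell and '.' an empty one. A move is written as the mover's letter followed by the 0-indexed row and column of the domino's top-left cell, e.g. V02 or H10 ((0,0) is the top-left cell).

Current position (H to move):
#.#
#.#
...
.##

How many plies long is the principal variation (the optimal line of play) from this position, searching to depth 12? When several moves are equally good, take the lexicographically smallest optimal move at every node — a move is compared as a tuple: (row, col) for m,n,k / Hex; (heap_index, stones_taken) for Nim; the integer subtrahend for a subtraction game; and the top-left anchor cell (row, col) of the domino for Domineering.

ply 1, H at #.#/#.#/.../.## | H20=-1→#.#/#.#/##./.##*; H21=-1→#.#/#.#/.##/.##
ply 2, V at #.#/#.#/##./.## | V01=+1→###/###/##./.##*
ply 3: ###/###/##./.## is terminal -1 (H); from #.#/#.#/.../.## depth 12

PV length from [#.#/#.#/.../.##]: 2 plies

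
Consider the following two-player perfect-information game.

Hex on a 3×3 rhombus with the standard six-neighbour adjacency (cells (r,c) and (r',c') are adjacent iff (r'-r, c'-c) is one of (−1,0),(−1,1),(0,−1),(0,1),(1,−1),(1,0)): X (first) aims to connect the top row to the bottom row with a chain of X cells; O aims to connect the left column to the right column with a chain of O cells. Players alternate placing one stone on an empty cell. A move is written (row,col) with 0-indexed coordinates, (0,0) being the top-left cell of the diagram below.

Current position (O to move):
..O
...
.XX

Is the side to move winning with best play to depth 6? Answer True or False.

p1 O@[..O/.../.XX]: (0,0)[O.O/.../.XX]+1* (0,1)[.OO/.../.XX]+1 (1,0)[..O/O../.XX]+1 (1,1)[..O/.O./.XX]+1 (1,2)[..O/..O/.XX]-1 (2,0)[..O/.../OXX]+1
p2 X@[O.O/.../.XX]: (0,1)[OXO/.../.XX]-1* (1,0)[O.O/X../.XX]-1 (1,1)[O.O/.X./.XX]-1 (1,2)[O.O/..X/.XX]-1 (2,0)[O.O/.../XXX]-1
p3 O@[OXO/.../.XX]: (1,0)[OXO/O../.XX]-1 (1,1)[OXO/.O./.XX]+1* (1,2)[OXO/..O/.XX]-1 (2,0)[OXO/.../OXX]-1
p4 X@[OXO/.O./.XX]: (1,0)[OXO/XO./.XX]-1* (1,2)[OXO/.OX/.XX]-1 (2,0)[OXO/.O./XXX]-1
p5 O@[OXO/XO./.XX]: (1,2)[OXO/XOO/.XX]-1 (2,0)[OXO/XO./OXX]+1*
p6 X@[OXO/XO./OXX] terminal -1; root [..O/.../.XX] d6

O winning at [..O/.../.XX]: True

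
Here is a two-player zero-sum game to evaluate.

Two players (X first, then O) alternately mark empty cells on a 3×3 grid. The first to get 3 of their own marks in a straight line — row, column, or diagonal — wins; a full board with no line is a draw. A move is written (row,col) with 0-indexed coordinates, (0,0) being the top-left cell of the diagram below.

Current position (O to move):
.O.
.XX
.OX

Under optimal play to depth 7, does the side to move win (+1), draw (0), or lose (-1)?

value(.O./.XX/.OX, O) = -1

p1 O@[.O./.XX/.OX]: (0,0)[OO./.XX/.OX]-1* (0,2)[.OO/.XX/.OX]-1 (1,0)[.O./OXX/.OX]-1 (2,0)[.O./.XX/OOX]-1
p2 X@[OO./.XX/.OX]: (0,2)[OOX/.XX/.OX]+1* (1,0)[OO./XXX/.OX]+1 (2,0)[OO./.XX/XOX]-1
p3 O@[OOX/.XX/.OX] terminal -1; root [.O./.XX/.OX] d7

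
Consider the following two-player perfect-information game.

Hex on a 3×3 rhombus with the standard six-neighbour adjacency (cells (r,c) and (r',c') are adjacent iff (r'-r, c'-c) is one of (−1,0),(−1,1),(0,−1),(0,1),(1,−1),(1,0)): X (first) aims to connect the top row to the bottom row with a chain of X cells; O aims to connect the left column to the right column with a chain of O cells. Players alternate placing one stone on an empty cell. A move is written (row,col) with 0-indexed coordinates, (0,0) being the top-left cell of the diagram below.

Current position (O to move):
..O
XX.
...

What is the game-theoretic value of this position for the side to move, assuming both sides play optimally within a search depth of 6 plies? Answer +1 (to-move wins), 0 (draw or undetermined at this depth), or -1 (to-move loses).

p1 O@[..O/XX./...]: (0,0)[O.O/XX./...]-1* (0,1)[.OO/XX./...]-1 (1,2)[..O/XXO/...]-1 (2,0)[..O/XX./O..]-1 (2,1)[..O/XX./.O.]-1 (2,2)[..O/XX./..O]-1
p2 X@[O.O/XX./...]: (0,1)[OXO/XX./...]+1* (1,2)[O.O/XXX/...]-1 (2,0)[O.O/XX./X..]-1 (2,1)[O.O/XX./.X.]-1 (2,2)[O.O/XX./..X]-1
p3 O@[OXO/XX./...]: (1,2)[OXO/XXO/...]-1* (2,0)[OXO/XX./O..]-1 (2,1)[OXO/XX./.O.]-1 (2,2)[OXO/XX./..O]-1
p4 X@[OXO/XXO/...]: (2,0)[OXO/XXO/X..]+1* (2,1)[OXO/XXO/.X.]+1 (2,2)[OXO/XXO/..X]+1
p5 O@[OXO/XXO/X..] terminal -1; root [..O/XX./...] d6

value(..O/XX./..., O) = -1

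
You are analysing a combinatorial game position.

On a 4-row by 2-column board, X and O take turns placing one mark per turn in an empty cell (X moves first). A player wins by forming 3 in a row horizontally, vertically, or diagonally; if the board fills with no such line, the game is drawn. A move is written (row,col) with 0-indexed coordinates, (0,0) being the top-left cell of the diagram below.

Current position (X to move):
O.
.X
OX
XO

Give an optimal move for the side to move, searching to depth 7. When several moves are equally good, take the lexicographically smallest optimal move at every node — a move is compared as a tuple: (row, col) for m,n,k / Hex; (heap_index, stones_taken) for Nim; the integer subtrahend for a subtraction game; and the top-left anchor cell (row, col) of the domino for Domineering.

X's best at [O./.X/OX/XO]: (0,1)

[O./.X/OX/XO] X move#1: (0,1):+1/OX/.X/OX/XO*, (1,0):+0/O./XX/OX/XO
[OX/.X/OX/XO] end (terminal -1, O#2); searched O./.X/OX/XO to 7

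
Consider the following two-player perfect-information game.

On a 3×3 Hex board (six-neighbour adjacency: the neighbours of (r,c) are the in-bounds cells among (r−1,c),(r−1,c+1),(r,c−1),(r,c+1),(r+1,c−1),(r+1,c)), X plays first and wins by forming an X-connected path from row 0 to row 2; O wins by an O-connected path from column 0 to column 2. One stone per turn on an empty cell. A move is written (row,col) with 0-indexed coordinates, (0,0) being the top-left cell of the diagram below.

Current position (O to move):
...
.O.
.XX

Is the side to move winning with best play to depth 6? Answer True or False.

ply 1, O at .../.O./.XX | (0,0)=+1→O../.O./.XX*; (0,1)=+1→.O./.O./.XX; (0,2)=+1→..O/.O./.XX; (1,0)=+1→.../OO./.XX; (1,2)=+1→.../.OO/.XX; (2,0)=+1→.../.O./OXX
ply 2, X at O../.O./.XX | (0,1)=-1→OX./.O./.XX*; (0,2)=-1→O.X/.O./.XX; (1,0)=-1→O../XO./.XX; (1,2)=-1→O../.OX/.XX; (2,0)=-1→O../.O./XXX
ply 3, O at OX./.O./.XX | (0,2)=+1→OXO/.O./.XX*; (1,0)=+1→OX./OO./.XX; (1,2)=+1→OX./.OO/.XX; (2,0)=+1→OX./.O./OXX
ply 4, X at OXO/.O./.XX | (1,0)=-1→OXO/XO./.XX*; (1,2)=-1→OXO/.OX/.XX; (2,0)=-1→OXO/.O./XXX
ply 5, O at OXO/XO./.XX | (1,2)=-1→OXO/XOO/.XX; (2,0)=+1→OXO/XO./OXX*
ply 6: OXO/XO./OXX is terminal -1 (X); from .../.O./.XX depth 6

O winning at [.../.O./.XX]: True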